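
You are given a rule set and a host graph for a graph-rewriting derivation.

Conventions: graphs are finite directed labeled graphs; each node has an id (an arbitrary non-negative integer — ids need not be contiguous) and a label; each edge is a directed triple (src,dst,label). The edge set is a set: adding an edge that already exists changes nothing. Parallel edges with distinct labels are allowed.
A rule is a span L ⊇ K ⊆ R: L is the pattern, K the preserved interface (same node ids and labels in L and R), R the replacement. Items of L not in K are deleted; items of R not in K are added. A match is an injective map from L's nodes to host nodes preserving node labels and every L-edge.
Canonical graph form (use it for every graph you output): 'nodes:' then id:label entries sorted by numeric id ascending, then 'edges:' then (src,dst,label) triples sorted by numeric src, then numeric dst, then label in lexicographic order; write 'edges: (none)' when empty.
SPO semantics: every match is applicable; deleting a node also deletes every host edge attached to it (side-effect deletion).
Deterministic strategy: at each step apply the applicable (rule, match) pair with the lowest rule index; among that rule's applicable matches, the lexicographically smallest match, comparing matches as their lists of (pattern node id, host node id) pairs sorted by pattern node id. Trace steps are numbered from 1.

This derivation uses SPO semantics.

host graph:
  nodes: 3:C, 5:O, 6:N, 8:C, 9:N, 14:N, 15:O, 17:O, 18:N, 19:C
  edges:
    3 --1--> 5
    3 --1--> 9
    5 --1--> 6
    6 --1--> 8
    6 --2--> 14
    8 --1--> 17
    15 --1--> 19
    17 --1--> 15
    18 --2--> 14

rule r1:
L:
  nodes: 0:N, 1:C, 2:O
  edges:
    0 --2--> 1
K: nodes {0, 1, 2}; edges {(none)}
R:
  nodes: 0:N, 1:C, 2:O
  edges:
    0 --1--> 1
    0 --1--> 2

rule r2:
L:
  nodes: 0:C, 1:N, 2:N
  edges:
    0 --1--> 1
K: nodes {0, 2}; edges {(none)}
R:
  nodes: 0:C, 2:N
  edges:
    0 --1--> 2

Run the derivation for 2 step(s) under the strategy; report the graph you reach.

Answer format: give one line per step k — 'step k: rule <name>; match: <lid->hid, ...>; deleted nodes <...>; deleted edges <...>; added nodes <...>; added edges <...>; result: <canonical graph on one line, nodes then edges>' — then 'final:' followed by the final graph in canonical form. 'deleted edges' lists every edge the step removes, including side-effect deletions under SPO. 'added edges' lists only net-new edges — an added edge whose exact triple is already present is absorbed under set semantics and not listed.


step 1: rule r2; match: 0->3, 1->9, 2->6; deleted nodes 9; deleted edges (3,9,1); added nodes (none); added edges (3,6,1); result: nodes: 3:C, 5:O, 6:N, 8:C, 14:N, 15:O, 17:O, 18:N, 19:C edges: (3,5,1); (3,6,1); (5,6,1); (6,8,1); (6,14,2); (8,17,1); (15,19,1); (17,15,1); (18,14,2)
step 2: rule r2; match: 0->3, 1->6, 2->14; deleted nodes 6; deleted edges (3,6,1); (5,6,1); (6,8,1); (6,14,2); added nodes (none); added edges (3,14,1); result: nodes: 3:C, 5:O, 8:C, 14:N, 15:O, 17:O, 18:N, 19:C edges: (3,5,1); (3,14,1); (8,17,1); (15,19,1); (17,15,1); (18,14,2)
final:
nodes: 3:C, 5:O, 8:C, 14:N, 15:O, 17:O, 18:N, 19:C
edges: (3,5,1); (3,14,1); (8,17,1); (15,19,1); (17,15,1); (18,14,2)


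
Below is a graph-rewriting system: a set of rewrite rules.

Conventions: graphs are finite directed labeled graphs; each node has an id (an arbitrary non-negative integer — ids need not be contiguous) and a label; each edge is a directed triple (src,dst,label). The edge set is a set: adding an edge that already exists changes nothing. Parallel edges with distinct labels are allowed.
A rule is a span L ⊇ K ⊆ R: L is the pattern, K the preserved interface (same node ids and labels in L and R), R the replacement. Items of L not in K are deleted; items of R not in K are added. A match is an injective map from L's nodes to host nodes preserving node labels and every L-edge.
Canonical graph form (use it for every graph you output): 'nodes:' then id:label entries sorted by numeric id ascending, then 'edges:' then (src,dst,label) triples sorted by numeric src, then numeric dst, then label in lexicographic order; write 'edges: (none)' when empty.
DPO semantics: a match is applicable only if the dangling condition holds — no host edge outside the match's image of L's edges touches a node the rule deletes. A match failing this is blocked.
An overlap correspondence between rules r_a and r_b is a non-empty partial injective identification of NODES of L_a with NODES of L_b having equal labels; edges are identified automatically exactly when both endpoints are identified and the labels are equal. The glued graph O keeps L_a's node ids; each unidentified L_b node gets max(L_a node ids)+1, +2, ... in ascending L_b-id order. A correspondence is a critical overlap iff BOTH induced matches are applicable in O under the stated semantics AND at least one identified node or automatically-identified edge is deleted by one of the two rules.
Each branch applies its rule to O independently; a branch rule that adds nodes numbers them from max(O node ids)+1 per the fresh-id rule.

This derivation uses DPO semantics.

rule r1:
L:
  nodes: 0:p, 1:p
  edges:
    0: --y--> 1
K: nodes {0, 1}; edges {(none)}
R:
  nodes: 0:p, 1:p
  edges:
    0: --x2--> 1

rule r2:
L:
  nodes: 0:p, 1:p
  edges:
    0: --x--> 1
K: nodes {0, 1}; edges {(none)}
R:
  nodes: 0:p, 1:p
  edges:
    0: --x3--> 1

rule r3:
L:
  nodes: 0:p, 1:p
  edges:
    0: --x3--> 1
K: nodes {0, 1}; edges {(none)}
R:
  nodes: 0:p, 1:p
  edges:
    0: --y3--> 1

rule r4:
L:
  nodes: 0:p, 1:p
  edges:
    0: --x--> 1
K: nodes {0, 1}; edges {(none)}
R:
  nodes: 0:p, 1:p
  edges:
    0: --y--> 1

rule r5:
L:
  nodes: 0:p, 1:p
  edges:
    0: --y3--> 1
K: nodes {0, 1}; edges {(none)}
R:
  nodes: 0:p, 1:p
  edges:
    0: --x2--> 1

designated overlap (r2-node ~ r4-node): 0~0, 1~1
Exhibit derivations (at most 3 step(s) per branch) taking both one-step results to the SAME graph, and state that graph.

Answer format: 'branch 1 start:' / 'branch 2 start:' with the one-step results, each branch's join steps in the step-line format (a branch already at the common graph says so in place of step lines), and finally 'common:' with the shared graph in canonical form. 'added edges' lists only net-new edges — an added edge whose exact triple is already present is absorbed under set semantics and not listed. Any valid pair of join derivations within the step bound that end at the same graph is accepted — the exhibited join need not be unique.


branch 1 start:
nodes: 0:p, 1:p
edges: (0,1,x3)
branch 2 start:
nodes: 0:p, 1:p
edges: (0,1,y)
branch 1 step 1: rule r3; match: 0->0, 1->1; deleted nodes (none); deleted edges (0,1,x3); added nodes (none); added edges (0,1,y3); result: nodes: 0:p, 1:p edges: (0,1,y3)
branch 1 step 2: rule r5; match: 0->0, 1->1; deleted nodes (none); deleted edges (0,1,y3); added nodes (none); added edges (0,1,x2); result: nodes: 0:p, 1:p edges: (0,1,x2)
branch 2 step 1: rule r1; match: 0->0, 1->1; deleted nodes (none); deleted edges (0,1,y); added nodes (none); added edges (0,1,x2); result: nodes: 0:p, 1:p edges: (0,1,x2)
common:
nodes: 0:p, 1:p
edges: (0,1,x2)


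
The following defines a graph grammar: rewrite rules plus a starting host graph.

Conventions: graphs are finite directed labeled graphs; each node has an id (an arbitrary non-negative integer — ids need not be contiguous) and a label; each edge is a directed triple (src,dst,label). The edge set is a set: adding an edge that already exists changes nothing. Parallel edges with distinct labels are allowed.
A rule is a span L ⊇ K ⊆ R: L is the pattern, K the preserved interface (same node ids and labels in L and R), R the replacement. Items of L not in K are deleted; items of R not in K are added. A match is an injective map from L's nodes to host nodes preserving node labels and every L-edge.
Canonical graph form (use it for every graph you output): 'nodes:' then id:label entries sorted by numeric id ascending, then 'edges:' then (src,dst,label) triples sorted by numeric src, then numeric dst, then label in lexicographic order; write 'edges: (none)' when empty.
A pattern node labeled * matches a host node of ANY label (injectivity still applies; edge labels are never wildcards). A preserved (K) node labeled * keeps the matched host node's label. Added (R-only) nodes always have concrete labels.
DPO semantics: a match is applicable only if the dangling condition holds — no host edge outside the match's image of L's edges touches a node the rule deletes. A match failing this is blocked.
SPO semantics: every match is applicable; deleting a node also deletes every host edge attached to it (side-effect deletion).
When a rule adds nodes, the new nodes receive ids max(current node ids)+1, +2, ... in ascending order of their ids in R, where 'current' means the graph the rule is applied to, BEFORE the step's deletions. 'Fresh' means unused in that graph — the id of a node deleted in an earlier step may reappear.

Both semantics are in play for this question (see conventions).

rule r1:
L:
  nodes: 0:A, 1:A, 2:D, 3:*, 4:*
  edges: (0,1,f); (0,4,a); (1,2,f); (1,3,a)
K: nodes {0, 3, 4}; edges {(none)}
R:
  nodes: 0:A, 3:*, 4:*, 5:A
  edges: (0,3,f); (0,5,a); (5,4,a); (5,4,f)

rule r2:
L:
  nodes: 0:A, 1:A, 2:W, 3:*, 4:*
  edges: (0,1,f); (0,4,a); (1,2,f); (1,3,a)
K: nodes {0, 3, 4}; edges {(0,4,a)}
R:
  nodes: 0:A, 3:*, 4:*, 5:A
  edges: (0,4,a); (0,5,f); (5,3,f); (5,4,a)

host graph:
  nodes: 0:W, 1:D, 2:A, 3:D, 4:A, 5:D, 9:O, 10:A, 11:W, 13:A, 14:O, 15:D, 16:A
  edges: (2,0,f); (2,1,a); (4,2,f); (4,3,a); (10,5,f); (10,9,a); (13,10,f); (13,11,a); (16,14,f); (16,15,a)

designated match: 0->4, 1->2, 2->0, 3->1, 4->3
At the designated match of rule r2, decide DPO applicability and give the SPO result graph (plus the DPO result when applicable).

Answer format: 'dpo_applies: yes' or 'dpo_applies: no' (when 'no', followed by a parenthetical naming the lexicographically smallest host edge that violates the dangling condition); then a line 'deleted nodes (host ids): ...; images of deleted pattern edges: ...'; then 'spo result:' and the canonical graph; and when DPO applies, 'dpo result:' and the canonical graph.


dpo_applies: yes
deleted nodes (host ids): 0, 2; images of deleted pattern edges: (2,0,f); (2,1,a); (4,2,f)
spo result:
nodes: 1:D, 3:D, 4:A, 5:D, 9:O, 10:A, 11:W, 13:A, 14:O, 15:D, 16:A, 17:A
edges: (4,3,a); (4,17,f); (10,5,f); (10,9,a); (13,10,f); (13,11,a); (16,14,f); (16,15,a); (17,1,f); (17,3,a)
dpo result:
nodes: 1:D, 3:D, 4:A, 5:D, 9:O, 10:A, 11:W, 13:A, 14:O, 15:D, 16:A, 17:A
edges: (4,3,a); (4,17,f); (10,5,f); (10,9,a); (13,10,f); (13,11,a); (16,14,f); (16,15,a); (17,1,f); (17,3,a)


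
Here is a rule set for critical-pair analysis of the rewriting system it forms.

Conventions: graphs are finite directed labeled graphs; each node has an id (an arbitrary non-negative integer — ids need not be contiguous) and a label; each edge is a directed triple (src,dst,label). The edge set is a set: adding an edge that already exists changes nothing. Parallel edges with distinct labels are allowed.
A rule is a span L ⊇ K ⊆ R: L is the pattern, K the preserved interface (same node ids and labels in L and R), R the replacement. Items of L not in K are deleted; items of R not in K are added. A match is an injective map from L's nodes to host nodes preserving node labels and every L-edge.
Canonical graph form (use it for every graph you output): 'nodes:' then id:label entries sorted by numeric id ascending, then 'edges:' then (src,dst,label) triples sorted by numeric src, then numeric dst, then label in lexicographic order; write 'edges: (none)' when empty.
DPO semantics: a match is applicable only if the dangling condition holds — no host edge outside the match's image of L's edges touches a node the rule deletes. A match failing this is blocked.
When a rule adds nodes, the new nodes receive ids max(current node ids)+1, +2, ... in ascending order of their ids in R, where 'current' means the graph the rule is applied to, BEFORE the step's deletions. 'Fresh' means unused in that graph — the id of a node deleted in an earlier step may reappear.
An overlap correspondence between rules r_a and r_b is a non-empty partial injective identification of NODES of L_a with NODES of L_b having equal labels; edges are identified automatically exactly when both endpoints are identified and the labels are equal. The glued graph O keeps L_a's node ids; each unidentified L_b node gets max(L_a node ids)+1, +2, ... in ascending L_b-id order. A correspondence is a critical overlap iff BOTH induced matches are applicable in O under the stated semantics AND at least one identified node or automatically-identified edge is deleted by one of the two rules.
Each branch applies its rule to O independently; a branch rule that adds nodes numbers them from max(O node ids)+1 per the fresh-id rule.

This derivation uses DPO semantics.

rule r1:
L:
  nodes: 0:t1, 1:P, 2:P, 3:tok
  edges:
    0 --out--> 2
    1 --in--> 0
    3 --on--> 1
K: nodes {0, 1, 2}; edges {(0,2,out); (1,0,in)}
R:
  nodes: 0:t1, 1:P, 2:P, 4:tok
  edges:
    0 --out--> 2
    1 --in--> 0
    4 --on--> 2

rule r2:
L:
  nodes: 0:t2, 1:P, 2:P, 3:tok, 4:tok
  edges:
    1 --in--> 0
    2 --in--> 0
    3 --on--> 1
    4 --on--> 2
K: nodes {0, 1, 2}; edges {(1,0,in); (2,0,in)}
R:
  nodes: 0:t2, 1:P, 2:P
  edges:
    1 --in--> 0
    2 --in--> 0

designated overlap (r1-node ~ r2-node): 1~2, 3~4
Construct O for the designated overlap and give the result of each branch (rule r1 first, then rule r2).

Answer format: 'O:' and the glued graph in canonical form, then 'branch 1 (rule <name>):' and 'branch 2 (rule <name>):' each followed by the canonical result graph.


O:
nodes: 0:t1, 1:P, 2:P, 3:tok, 4:t2, 5:P, 6:tok
edges: (0,2,out); (1,0,in); (1,4,in); (3,1,on); (5,4,in); (6,5,on)
branch 1 (rule r1):
nodes: 0:t1, 1:P, 2:P, 4:t2, 5:P, 6:tok, 7:tok
edges: (0,2,out); (1,0,in); (1,4,in); (5,4,in); (6,5,on); (7,2,on)
branch 2 (rule r2):
nodes: 0:t1, 1:P, 2:P, 4:t2, 5:P
edges: (0,2,out); (1,0,in); (1,4,in); (5,4,in)


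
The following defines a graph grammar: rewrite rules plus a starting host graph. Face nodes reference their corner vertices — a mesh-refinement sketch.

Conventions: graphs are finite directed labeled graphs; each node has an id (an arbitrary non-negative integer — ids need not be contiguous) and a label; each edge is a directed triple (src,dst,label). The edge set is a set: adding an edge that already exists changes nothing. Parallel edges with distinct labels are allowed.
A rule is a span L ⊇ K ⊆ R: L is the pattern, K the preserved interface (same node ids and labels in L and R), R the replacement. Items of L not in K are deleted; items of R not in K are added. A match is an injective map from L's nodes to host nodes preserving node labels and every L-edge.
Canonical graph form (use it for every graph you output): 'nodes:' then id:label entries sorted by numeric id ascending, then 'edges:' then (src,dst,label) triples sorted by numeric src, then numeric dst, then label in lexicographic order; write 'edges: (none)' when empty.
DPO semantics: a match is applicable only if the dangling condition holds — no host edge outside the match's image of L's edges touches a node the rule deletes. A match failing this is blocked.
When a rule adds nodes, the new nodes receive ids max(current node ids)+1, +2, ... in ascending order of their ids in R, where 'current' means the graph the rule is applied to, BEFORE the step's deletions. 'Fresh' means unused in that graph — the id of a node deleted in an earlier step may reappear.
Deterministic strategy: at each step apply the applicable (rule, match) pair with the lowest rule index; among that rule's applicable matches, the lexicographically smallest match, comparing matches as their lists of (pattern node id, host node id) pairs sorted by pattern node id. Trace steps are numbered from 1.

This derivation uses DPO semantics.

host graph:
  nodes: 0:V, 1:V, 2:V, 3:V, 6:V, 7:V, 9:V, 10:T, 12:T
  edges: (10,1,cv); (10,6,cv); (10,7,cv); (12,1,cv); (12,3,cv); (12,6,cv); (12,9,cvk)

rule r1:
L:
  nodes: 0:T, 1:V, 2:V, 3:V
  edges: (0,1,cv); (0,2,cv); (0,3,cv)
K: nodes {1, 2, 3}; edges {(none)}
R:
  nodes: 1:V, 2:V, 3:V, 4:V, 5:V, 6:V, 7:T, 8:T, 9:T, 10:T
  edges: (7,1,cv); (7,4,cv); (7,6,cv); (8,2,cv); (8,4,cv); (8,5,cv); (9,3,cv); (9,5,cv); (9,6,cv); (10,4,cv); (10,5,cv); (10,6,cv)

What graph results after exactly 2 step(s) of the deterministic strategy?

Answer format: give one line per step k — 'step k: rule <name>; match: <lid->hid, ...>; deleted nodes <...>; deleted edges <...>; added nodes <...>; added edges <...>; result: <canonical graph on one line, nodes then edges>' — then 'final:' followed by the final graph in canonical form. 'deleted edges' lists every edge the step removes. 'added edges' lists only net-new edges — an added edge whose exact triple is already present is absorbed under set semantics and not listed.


step 1: rule r1; match: 0->10, 1->1, 2->6, 3->7; deleted nodes 10; deleted edges (10,1,cv); (10,6,cv); (10,7,cv); added nodes 13, 14, 15, 16, 17, 18, 19; added edges (16,1,cv); (16,13,cv); (16,15,cv); (17,6,cv); (17,13,cv); (17,14,cv); (18,7,cv); (18,14,cv); (18,15,cv); (19,13,cv); (19,14,cv); (19,15,cv); result: nodes: 0:V, 1:V, 2:V, 3:V, 6:V, 7:V, 9:V, 12:T, 13:V, 14:V, 15:V, 16:T, 17:T, 18:T, 19:T edges: (12,1,cv); (12,3,cv); (12,6,cv); (12,9,cvk); (16,1,cv); (16,13,cv); (16,15,cv); (17,6,cv); (17,13,cv); (17,14,cv); (18,7,cv); (18,14,cv); (18,15,cv); (19,13,cv); (19,14,cv); (19,15,cv)
step 2: rule r1; match: 0->16, 1->1, 2->13, 3->15; deleted nodes 16; deleted edges (16,1,cv); (16,13,cv); (16,15,cv); added nodes 20, 21, 22, 23, 24, 25, 26; added edges (23,1,cv); (23,20,cv); (23,22,cv); (24,13,cv); (24,20,cv); (24,21,cv); (25,15,cv); (25,21,cv); (25,22,cv); (26,20,cv); (26,21,cv); (26,22,cv); result: nodes: 0:V, 1:V, 2:V, 3:V, 6:V, 7:V, 9:V, 12:T, 13:V, 14:V, 15:V, 17:T, 18:T, 19:T, 20:V, 21:V, 22:V, 23:T, 24:T, 25:T, 26:T edges: (12,1,cv); (12,3,cv); (12,6,cv); (12,9,cvk); (17,6,cv); (17,13,cv); (17,14,cv); (18,7,cv); (18,14,cv); (18,15,cv); (19,13,cv); (19,14,cv); (19,15,cv); (23,1,cv); (23,20,cv); (23,22,cv); (24,13,cv); (24,20,cv); (24,21,cv); (25,15,cv); (25,21,cv); (25,22,cv); (26,20,cv); (26,21,cv); (26,22,cv)
final:
nodes: 0:V, 1:V, 2:V, 3:V, 6:V, 7:V, 9:V, 12:T, 13:V, 14:V, 15:V, 17:T, 18:T, 19:T, 20:V, 21:V, 22:V, 23:T, 24:T, 25:T, 26:T
edges: (12,1,cv); (12,3,cv); (12,6,cv); (12,9,cvk); (17,6,cv); (17,13,cv); (17,14,cv); (18,7,cv); (18,14,cv); (18,15,cv); (19,13,cv); (19,14,cv); (19,15,cv); (23,1,cv); (23,20,cv); (23,22,cv); (24,13,cv); (24,20,cv); (24,21,cv); (25,15,cv); (25,21,cv); (25,22,cv); (26,20,cv); (26,21,cv); (26,22,cv)


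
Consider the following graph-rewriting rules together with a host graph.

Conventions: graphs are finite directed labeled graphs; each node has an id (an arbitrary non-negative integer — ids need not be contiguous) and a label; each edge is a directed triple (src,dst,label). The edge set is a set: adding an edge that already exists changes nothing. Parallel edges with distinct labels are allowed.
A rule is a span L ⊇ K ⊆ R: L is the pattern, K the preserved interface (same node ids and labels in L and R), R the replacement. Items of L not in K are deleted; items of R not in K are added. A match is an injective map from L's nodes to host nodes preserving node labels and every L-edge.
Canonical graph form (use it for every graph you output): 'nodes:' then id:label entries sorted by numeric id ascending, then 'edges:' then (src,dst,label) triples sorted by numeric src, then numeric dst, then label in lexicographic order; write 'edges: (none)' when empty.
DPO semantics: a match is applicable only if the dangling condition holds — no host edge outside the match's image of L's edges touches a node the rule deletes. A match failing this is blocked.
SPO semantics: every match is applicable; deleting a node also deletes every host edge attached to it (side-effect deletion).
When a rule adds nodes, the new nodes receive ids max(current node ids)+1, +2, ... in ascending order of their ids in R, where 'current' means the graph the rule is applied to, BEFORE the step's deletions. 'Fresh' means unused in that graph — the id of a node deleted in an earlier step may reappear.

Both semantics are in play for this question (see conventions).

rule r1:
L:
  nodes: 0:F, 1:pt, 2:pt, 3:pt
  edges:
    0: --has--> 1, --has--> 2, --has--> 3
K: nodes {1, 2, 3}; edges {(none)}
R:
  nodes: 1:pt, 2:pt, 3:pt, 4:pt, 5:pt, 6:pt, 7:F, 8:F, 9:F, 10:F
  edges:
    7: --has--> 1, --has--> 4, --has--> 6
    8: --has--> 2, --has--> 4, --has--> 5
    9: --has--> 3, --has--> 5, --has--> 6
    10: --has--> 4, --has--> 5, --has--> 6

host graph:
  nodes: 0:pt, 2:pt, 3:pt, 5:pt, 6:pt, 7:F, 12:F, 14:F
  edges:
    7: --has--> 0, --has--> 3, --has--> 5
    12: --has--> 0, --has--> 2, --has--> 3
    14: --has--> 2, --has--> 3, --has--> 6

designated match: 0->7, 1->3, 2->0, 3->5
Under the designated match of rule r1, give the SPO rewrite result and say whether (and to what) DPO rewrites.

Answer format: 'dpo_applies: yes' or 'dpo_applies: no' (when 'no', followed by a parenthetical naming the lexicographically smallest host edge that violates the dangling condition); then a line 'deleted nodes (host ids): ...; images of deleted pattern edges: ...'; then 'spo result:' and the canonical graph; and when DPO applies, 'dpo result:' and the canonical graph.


dpo_applies: yes
deleted nodes (host ids): 7; images of deleted pattern edges: (7,0,has); (7,3,has); (7,5,has)
spo result:
nodes: 0:pt, 2:pt, 3:pt, 5:pt, 6:pt, 12:F, 14:F, 15:pt, 16:pt, 17:pt, 18:F, 19:F, 20:F, 21:F
edges: (12,0,has); (12,2,has); (12,3,has); (14,2,has); (14,3,has); (14,6,has); (18,3,has); (18,15,has); (18,17,has); (19,0,has); (19,15,has); (19,16,has); (20,5,has); (20,16,has); (20,17,has); (21,15,has); (21,16,has); (21,17,has)
dpo result:
nodes: 0:pt, 2:pt, 3:pt, 5:pt, 6:pt, 12:F, 14:F, 15:pt, 16:pt, 17:pt, 18:F, 19:F, 20:F, 21:F
edges: (12,0,has); (12,2,has); (12,3,has); (14,2,has); (14,3,has); (14,6,has); (18,3,has); (18,15,has); (18,17,has); (19,0,has); (19,15,has); (19,16,has); (20,5,has); (20,16,has); (20,17,has); (21,15,has); (21,16,has); (21,17,has)


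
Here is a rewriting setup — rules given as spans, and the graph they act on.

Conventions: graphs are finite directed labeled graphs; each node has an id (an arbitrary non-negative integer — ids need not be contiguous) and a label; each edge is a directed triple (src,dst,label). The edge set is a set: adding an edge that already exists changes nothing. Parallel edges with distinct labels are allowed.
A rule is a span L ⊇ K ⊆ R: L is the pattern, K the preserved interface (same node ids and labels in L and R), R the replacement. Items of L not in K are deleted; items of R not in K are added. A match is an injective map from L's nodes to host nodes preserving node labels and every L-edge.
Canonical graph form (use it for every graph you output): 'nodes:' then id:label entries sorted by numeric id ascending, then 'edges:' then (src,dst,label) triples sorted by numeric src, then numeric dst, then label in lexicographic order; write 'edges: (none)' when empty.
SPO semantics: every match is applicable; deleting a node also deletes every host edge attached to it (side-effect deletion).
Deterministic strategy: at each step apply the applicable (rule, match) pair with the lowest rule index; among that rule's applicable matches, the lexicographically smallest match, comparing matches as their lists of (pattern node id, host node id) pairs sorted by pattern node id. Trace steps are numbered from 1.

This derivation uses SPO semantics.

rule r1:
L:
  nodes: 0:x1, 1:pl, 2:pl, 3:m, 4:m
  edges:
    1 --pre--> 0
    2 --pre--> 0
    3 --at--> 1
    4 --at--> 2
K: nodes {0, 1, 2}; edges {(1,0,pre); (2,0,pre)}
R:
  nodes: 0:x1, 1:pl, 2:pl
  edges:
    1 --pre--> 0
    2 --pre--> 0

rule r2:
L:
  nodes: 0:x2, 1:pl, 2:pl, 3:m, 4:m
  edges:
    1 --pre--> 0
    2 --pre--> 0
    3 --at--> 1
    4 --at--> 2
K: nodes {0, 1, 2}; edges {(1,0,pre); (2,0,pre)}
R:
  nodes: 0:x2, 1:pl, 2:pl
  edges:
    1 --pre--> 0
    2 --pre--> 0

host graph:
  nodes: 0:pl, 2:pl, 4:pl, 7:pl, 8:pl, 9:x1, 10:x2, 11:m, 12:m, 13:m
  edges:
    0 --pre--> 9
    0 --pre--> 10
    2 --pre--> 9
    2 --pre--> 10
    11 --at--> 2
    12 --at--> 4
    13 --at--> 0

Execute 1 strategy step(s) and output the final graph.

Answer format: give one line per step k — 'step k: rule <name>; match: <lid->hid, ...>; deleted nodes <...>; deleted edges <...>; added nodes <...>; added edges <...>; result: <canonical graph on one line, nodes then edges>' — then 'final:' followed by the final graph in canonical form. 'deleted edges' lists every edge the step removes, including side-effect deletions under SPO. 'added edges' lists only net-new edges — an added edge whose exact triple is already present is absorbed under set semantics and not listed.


step 1: rule r1; match: 0->9, 1->0, 2->2, 3->13, 4->11; deleted nodes 11, 13; deleted edges (11,2,at); (13,0,at); added nodes (none); added edges (none); result: nodes: 0:pl, 2:pl, 4:pl, 7:pl, 8:pl, 9:x1, 10:x2, 12:m edges: (0,9,pre); (0,10,pre); (2,9,pre); (2,10,pre); (12,4,at)
final:
nodes: 0:pl, 2:pl, 4:pl, 7:pl, 8:pl, 9:x1, 10:x2, 12:m
edges: (0,9,pre); (0,10,pre); (2,9,pre); (2,10,pre); (12,4,at)


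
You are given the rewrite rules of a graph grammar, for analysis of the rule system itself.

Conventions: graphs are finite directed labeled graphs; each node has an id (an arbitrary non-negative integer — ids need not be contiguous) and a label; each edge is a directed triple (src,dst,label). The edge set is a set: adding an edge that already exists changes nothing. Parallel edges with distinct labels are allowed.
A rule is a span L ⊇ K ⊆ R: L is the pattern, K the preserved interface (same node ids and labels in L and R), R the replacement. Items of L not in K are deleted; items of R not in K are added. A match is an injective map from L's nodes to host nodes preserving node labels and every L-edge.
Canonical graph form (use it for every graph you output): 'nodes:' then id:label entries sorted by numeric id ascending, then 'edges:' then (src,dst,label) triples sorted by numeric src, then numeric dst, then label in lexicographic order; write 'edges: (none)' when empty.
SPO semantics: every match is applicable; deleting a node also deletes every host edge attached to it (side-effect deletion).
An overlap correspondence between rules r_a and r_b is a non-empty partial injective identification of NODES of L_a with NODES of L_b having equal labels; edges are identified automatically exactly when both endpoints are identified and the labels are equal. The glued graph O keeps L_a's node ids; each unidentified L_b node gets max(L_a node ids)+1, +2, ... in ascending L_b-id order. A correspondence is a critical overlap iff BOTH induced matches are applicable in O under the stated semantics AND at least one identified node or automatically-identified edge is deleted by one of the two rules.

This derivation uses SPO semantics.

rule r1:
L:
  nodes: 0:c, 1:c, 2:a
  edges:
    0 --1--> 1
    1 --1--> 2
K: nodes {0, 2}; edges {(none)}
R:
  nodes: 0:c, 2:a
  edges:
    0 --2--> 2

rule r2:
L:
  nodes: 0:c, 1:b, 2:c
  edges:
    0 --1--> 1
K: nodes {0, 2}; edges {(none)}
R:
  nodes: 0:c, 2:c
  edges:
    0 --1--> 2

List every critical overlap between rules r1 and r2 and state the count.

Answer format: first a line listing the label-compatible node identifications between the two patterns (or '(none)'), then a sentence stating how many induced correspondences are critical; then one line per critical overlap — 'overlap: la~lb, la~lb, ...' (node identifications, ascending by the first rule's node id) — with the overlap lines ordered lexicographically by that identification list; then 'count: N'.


label-compatible node identifications between L(r1) and L(r2): 0~0, 0~2, 1~0, 1~2
4 of the induced correspondences are critical overlaps of r1 and r2.
overlap: 0~0, 1~2
overlap: 0~2, 1~0
overlap: 1~0
overlap: 1~2
count: 4


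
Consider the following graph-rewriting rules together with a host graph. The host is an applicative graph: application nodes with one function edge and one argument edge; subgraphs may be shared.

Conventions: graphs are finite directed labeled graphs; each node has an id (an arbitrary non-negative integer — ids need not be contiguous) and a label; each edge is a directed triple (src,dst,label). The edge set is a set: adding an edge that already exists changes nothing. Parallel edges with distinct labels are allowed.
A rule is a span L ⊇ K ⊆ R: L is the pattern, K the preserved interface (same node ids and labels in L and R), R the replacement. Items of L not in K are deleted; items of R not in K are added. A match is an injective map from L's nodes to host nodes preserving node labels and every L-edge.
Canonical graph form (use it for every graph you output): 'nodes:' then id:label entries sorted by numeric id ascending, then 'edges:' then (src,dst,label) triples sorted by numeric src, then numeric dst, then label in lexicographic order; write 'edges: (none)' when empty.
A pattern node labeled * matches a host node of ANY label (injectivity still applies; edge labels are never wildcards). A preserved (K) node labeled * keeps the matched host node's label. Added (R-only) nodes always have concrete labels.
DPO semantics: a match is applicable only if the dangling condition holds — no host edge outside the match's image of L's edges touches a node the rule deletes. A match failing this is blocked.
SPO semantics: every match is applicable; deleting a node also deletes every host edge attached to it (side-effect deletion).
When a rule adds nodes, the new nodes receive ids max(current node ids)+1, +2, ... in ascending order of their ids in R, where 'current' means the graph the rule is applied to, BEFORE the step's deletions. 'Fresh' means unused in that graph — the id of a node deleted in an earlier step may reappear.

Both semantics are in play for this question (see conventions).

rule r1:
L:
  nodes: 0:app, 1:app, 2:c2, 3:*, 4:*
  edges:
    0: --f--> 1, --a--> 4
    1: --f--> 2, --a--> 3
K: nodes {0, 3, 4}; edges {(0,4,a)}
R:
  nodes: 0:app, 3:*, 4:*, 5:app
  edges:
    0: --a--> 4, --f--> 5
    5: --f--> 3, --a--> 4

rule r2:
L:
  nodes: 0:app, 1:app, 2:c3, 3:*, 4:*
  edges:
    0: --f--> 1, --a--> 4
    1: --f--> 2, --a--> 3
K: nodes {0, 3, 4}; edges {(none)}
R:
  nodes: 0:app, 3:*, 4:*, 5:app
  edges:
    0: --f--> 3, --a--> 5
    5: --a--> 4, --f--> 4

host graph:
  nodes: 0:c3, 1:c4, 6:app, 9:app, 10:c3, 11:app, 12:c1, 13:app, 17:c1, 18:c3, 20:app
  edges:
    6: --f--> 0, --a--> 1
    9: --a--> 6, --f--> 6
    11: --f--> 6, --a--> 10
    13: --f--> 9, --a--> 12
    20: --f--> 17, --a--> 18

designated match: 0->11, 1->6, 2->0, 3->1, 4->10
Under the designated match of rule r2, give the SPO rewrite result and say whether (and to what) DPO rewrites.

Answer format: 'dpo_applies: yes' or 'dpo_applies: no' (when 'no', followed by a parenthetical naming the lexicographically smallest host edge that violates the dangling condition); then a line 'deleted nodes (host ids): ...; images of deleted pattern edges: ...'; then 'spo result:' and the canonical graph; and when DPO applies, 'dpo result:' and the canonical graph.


dpo_applies: no
(the rule deletes node 6, which keeps host edge (9,6,a) outside the match image — the dangling condition fails, DPO blocks; SPO proceeds and side-deletes such edges)
deleted nodes (host ids): 0, 6; images of deleted pattern edges: (6,0,f); (6,1,a); (11,6,f); (11,10,a)
spo result:
nodes: 1:c4, 9:app, 10:c3, 11:app, 12:c1, 13:app, 17:c1, 18:c3, 20:app, 21:app
edges: (11,1,f); (11,21,a); (13,9,f); (13,12,a); (20,17,f); (20,18,a); (21,10,a); (21,10,f)


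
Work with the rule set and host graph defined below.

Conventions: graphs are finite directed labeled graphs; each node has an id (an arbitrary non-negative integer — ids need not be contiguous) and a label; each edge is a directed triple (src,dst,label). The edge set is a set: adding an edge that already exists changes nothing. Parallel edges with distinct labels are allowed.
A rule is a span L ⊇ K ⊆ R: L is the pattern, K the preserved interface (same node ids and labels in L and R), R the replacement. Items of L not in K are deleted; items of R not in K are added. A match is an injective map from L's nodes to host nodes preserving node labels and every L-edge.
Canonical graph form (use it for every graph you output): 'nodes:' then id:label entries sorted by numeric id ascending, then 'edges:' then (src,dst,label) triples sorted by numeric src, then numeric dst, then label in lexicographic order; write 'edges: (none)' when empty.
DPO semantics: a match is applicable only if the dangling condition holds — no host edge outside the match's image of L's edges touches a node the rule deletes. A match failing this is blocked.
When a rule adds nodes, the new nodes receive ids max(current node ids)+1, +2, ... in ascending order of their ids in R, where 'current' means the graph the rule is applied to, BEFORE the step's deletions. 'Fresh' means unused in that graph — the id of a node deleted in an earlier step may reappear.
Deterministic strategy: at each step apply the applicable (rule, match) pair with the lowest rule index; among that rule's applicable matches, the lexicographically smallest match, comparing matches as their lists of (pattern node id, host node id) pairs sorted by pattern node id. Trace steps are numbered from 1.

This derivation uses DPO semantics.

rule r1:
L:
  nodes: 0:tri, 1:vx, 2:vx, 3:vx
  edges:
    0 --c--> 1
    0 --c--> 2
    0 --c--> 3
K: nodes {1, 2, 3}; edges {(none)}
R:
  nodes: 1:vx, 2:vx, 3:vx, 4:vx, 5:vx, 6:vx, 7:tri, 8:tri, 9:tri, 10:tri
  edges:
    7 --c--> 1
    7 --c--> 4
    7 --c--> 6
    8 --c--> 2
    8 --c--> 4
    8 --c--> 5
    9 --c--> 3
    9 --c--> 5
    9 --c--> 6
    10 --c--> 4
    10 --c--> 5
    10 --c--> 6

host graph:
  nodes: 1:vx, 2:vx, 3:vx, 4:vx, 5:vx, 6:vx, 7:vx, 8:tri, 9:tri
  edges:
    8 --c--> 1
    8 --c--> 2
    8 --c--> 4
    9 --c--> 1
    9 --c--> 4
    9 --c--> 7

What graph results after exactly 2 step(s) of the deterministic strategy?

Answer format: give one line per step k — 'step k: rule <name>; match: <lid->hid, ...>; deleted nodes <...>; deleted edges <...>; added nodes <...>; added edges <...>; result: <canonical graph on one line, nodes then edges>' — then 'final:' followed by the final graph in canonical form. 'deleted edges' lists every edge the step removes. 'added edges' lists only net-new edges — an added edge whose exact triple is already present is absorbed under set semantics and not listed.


step 1: rule r1; match: 0->8, 1->1, 2->2, 3->4; deleted nodes 8; deleted edges (8,1,c); (8,2,c); (8,4,c); added nodes 10, 11, 12, 13, 14, 15, 16; added edges (13,1,c); (13,10,c); (13,12,c); (14,2,c); (14,10,c); (14,11,c); (15,4,c); (15,11,c); (15,12,c); (16,10,c); (16,11,c); (16,12,c); result: nodes: 1:vx, 2:vx, 3:vx, 4:vx, 5:vx, 6:vx, 7:vx, 9:tri, 10:vx, 11:vx, 12:vx, 13:tri, 14:tri, 15:tri, 16:tri edges: (9,1,c); (9,4,c); (9,7,c); (13,1,c); (13,10,c); (13,12,c); (14,2,c); (14,10,c); (14,11,c); (15,4,c); (15,11,c); (15,12,c); (16,10,c); (16,11,c); (16,12,c)
step 2: rule r1; match: 0->9, 1->1, 2->4, 3->7; deleted nodes 9; deleted edges (9,1,c); (9,4,c); (9,7,c); added nodes 17, 18, 19, 20, 21, 22, 23; added edges (20,1,c); (20,17,c); (20,19,c); (21,4,c); (21,17,c); (21,18,c); (22,7,c); (22,18,c); (22,19,c); (23,17,c); (23,18,c); (23,19,c); result: nodes: 1:vx, 2:vx, 3:vx, 4:vx, 5:vx, 6:vx, 7:vx, 10:vx, 11:vx, 12:vx, 13:tri, 14:tri, 15:tri, 16:tri, 17:vx, 18:vx, 19:vx, 20:tri, 21:tri, 22:tri, 23:tri edges: (13,1,c); (13,10,c); (13,12,c); (14,2,c); (14,10,c); (14,11,c); (15,4,c); (15,11,c); (15,12,c); (16,10,c); (16,11,c); (16,12,c); (20,1,c); (20,17,c); (20,19,c); (21,4,c); (21,17,c); (21,18,c); (22,7,c); (22,18,c); (22,19,c); (23,17,c); (23,18,c); (23,19,c)
final:
nodes: 1:vx, 2:vx, 3:vx, 4:vx, 5:vx, 6:vx, 7:vx, 10:vx, 11:vx, 12:vx, 13:tri, 14:tri, 15:tri, 16:tri, 17:vx, 18:vx, 19:vx, 20:tri, 21:tri, 22:tri, 23:tri
edges: (13,1,c); (13,10,c); (13,12,c); (14,2,c); (14,10,c); (14,11,c); (15,4,c); (15,11,c); (15,12,c); (16,10,c); (16,11,c); (16,12,c); (20,1,c); (20,17,c); (20,19,c); (21,4,c); (21,17,c); (21,18,c); (22,7,c); (22,18,c); (22,19,c); (23,17,c); (23,18,c); (23,19,c)


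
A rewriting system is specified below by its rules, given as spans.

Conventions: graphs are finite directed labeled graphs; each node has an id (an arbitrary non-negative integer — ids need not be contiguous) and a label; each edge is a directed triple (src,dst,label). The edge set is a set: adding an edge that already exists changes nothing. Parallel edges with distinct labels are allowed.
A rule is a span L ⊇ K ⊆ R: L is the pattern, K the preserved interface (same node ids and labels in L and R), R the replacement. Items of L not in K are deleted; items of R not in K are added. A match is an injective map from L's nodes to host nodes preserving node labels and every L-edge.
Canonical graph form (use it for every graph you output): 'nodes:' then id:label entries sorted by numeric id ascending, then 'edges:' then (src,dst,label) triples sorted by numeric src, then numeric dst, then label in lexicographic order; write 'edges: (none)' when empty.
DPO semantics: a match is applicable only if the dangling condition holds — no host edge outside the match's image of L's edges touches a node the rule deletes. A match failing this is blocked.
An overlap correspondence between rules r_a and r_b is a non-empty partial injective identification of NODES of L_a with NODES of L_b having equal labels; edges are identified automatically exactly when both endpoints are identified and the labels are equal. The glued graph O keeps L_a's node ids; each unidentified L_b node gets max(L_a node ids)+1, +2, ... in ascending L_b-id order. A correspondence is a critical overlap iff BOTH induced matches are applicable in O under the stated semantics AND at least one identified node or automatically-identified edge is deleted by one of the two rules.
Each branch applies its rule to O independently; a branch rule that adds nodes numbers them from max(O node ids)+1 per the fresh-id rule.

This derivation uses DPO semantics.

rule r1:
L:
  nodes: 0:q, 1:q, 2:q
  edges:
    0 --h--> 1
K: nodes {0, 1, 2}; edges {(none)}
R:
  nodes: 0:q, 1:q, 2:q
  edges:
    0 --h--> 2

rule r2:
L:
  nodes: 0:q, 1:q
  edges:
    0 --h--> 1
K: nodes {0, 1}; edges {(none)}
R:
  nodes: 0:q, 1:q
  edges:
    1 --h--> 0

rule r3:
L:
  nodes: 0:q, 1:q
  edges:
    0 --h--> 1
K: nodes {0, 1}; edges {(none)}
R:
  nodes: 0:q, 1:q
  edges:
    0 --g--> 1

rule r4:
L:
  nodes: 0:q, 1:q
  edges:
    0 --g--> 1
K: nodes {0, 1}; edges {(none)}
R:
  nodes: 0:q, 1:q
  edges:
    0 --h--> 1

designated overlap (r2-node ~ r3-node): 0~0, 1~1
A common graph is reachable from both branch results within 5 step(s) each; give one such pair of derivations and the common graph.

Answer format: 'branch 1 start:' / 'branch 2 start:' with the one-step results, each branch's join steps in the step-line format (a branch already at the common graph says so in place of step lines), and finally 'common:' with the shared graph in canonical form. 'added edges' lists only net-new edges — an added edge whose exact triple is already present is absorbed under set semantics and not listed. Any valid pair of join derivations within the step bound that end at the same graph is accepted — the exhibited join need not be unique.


branch 1 start:
nodes: 0:q, 1:q
edges: (1,0,h)
branch 2 start:
nodes: 0:q, 1:q
edges: (0,1,g)
branch 1 step 1: rule r2; match: 0->1, 1->0; deleted nodes (none); deleted edges (1,0,h); added nodes (none); added edges (0,1,h); result: nodes: 0:q, 1:q edges: (0,1,h)
branch 2 step 1: rule r4; match: 0->0, 1->1; deleted nodes (none); deleted edges (0,1,g); added nodes (none); added edges (0,1,h); result: nodes: 0:q, 1:q edges: (0,1,h)
common:
nodes: 0:q, 1:q
edges: (0,1,h)


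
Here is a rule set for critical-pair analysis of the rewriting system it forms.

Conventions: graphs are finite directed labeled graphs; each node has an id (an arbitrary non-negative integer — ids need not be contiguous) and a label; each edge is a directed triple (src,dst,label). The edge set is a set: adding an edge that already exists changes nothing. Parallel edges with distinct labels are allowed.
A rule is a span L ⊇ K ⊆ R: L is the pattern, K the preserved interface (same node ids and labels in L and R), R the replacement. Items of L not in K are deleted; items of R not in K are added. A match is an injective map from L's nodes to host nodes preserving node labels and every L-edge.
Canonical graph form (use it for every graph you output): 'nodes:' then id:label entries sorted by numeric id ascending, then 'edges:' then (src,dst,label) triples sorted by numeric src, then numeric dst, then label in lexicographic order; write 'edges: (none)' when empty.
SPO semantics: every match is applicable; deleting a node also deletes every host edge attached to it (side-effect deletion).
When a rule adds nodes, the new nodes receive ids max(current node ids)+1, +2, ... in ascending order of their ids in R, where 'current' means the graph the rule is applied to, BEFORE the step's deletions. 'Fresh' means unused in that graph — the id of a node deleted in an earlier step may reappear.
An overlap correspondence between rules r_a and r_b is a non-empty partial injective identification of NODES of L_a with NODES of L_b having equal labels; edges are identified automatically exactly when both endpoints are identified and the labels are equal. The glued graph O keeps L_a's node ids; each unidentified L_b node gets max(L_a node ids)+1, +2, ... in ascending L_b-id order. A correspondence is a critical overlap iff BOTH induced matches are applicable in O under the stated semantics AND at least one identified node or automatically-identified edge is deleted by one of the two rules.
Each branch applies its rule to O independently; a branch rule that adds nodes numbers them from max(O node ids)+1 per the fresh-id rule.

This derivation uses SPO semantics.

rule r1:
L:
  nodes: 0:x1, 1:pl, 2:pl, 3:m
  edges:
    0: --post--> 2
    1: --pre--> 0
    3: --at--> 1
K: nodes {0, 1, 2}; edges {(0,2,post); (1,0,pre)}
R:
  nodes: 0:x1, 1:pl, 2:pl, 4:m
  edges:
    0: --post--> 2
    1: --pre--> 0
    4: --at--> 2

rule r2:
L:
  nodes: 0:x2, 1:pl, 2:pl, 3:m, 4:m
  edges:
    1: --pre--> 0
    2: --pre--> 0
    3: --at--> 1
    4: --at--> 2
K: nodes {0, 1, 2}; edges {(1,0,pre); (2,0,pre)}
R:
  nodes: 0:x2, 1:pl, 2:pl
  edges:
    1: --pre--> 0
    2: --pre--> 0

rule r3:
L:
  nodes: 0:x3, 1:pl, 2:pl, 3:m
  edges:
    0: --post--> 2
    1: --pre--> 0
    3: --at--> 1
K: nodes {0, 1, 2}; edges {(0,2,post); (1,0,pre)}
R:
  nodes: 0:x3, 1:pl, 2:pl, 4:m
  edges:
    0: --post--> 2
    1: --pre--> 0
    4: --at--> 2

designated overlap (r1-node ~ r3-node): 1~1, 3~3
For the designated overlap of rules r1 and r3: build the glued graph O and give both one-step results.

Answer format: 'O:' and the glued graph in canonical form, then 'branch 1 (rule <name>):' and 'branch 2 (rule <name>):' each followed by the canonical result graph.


O:
nodes: 0:x1, 1:pl, 2:pl, 3:m, 4:x3, 5:pl
edges: (0,2,post); (1,0,pre); (1,4,pre); (3,1,at); (4,5,post)
branch 1 (rule r1):
nodes: 0:x1, 1:pl, 2:pl, 4:x3, 5:pl, 6:m
edges: (0,2,post); (1,0,pre); (1,4,pre); (4,5,post); (6,2,at)
branch 2 (rule r3):
nodes: 0:x1, 1:pl, 2:pl, 4:x3, 5:pl, 6:m
edges: (0,2,post); (1,0,pre); (1,4,pre); (4,5,post); (6,5,at)
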